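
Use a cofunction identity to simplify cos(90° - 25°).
cos(90° - 25°) = sin(25°)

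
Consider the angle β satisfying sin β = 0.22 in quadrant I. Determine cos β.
cos β = √(1 - sin²β) = 0.9755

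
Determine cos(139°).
cos(139°) = -0.7547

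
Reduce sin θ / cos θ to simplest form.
sin θ / cos θ = tan θ (using Quotient identity)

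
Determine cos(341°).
cos(341°) = 0.9455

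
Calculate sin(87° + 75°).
sin(87° + 75°) = sin 87° cos 75° + cos 87° sin 75° = 0.309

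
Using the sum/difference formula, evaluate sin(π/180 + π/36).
sin(π/180 + π/36) = sin π/180 cos π/36 + cos π/180 sin π/36 = 0.1045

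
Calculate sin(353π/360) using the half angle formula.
sin(353π/360) = √((1 - cos 353π/180)/2) = 0.06105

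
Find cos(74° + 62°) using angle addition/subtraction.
cos(74° + 62°) = cos 74° cos 62° - sin 74° sin 62° = -0.7193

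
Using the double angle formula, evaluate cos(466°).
cos(466°) = 2cos²233° - 1 = -0.2756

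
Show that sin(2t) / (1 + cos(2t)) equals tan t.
LHS = 2 sin t cos t / (2cos²t) = sin t/cos t = tan t = RHS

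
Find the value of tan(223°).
tan(223°) = 0.9325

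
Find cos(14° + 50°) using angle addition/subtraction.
cos(14° + 50°) = cos 14° cos 50° - sin 14° sin 50° = 0.4384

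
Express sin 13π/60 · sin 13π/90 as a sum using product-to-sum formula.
sin 13π/60 sin 13π/90 = (1/2)[cos(13π/60-13π/90) - cos(13π/60+13π/90)]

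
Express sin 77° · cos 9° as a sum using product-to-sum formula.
sin 77° cos 9° = (1/2)[sin(77°+9°) + sin(77°-9°)]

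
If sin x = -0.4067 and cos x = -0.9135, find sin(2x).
sin(2x) = 2 sin x cos x = 0.743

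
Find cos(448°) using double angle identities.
cos(448°) = cos²224° - sin²224° = 0.0349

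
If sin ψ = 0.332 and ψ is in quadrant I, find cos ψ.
cos ψ = 0.9433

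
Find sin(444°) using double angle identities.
sin(444°) = 2 sin 222° cos 222° = 0.9945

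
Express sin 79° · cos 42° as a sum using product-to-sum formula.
sin 79° cos 42° = (1/2)[sin(79°+42°) + sin(79°-42°)]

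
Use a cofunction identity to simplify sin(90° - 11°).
sin(90° - 11°) = cos(11°)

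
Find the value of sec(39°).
sec(39°) = 1.287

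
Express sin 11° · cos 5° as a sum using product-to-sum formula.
sin 11° cos 5° = (1/2)[sin(11°+5°) + sin(11°-5°)]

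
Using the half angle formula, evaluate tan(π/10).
tan(π/10) = sin π/5 / (1 + cos π/5) = 0.3249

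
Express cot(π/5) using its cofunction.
cot(π/5) = tan(π/2 - π/5) = tan(3π/10)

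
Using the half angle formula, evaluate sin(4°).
sin(4°) = √((1 - cos 8°)/2) = 0.06976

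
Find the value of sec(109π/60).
sec(109π/60) = 1.192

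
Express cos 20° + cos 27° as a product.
cos 20° + cos 27° = 2 cos(23.5°) cos(-3.5°)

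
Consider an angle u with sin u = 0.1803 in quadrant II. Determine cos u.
cos u = ±√(1 - sin²u) = -0.9836 (negative in QII)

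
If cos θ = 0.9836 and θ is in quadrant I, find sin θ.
sin θ = 0.1804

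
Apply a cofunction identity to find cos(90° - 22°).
cos(90° - 22°) = sin(22°) = 0.3746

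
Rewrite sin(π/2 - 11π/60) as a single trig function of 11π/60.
sin(π/2 - 11π/60) = cos(11π/60)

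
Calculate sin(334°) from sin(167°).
sin(334°) = 2 sin 167° cos 167° = -0.4384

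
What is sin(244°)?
sin(244°) = -0.8988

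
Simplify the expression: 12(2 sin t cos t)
12(2 sin t cos t) = 12(sin(2t)) (using Double angle)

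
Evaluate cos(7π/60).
cos(7π/60) = 0.9336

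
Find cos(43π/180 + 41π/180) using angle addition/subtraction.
cos(43π/180 + 41π/180) = cos 43π/180 cos 41π/180 - sin 43π/180 sin 41π/180 = 0.1045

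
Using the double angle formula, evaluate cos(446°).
cos(446°) = cos²223° - sin²223° = 0.06976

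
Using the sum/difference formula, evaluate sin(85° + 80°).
sin(85° + 80°) = sin 85° cos 80° + cos 85° sin 80° = (√6-√2)/4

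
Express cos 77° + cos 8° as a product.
cos 77° + cos 8° = 2 cos(42.5°) cos(34.5°)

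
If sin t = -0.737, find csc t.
csc t = 1/sin t = -1.357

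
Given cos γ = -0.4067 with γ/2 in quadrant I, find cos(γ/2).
cos(γ/2) = ±√((1 + cos γ)/2); positive since γ/2 ∈ QI, so cos(γ/2) = 0.5447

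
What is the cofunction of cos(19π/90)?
cos(19π/90) = sin(π/2 - 19π/90) = sin(13π/45)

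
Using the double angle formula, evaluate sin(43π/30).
sin(43π/30) = 2 sin 43π/60 cos 43π/60 = -0.9781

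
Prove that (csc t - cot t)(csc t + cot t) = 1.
LHS = csc²t - cot²t = (1 + cot²t) - cot²t = 1 = RHS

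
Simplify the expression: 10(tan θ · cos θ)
10(tan θ · cos θ) = 10(sin θ) (using Quotient identity)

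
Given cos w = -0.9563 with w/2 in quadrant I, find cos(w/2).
cos(w/2) = ±√((1 + cos w)/2); positive since w/2 ∈ QI, so cos(w/2) = 0.1478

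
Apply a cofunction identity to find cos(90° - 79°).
cos(90° - 79°) = sin(79°) = 0.9816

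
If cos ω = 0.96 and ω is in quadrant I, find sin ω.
sin ω = 0.28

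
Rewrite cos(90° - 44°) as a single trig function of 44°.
cos(90° - 44°) = sin(44°)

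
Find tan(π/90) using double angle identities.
tan(π/90) = 2 tan π/180 / (1 - tan²π/180) = 0.03492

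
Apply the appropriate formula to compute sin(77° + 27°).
sin(77° + 27°) = sin 77° cos 27° + cos 77° sin 27° = 0.9703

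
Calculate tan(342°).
tan(342°) = -0.3249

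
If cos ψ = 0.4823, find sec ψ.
sec ψ = 1/cos ψ = 2.073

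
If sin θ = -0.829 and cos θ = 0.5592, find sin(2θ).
sin(2θ) = 2 sin θ cos θ = -0.9272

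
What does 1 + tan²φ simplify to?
1 + tan²φ = sec²φ (using Pythagorean identity)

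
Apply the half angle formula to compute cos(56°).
cos(56°) = √((1 + cos 112°)/2) = 0.5592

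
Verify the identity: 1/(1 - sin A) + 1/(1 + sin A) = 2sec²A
LHS = [(1 + sin A) + (1 - sin A)] / [(1 - sin A)(1 + sin A)] = 2/(1 - sin²A) = 2/cos²A = 2sec²A = RHS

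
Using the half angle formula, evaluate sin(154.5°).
sin(154.5°) = √((1 - cos 309°)/2) = 0.4305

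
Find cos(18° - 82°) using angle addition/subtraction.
cos(18° - 82°) = cos 18° cos 82° + sin 18° sin 82° = 0.4384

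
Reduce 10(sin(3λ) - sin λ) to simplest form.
10(sin(3λ) - sin λ) = 10(2 cos(2λ) sin λ) (using Sum-to-product)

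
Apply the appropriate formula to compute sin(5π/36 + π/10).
sin(5π/36 + π/10) = sin 5π/36 cos π/10 + cos 5π/36 sin π/10 = 0.682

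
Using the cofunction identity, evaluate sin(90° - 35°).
sin(90° - 35°) = cos(35°) = 0.8192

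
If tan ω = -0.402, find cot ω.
cot ω = 1/tan ω = -2.488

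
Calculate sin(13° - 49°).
sin(13° - 49°) = sin 13° cos 49° - cos 13° sin 49° = -0.5878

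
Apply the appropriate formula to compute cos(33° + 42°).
cos(33° + 42°) = cos 33° cos 42° - sin 33° sin 42° = (√6-√2)/4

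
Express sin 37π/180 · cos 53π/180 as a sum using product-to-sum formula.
sin 37π/180 cos 53π/180 = (1/2)[sin(37π/180+53π/180) + sin(37π/180-53π/180)]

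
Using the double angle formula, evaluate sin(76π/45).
sin(76π/45) = 2 sin 38π/45 cos 38π/45 = -0.829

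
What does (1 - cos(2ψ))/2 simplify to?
(1 - cos(2ψ))/2 = sin²ψ (using Power reduction)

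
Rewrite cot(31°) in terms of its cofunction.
cot(31°) = tan(90° - 31°) = tan(59°)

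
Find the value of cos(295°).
cos(295°) = 0.4226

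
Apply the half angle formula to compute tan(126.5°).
tan(126.5°) = sin 253° / (1 + cos 253°) = -1.351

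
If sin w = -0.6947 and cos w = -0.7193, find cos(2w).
cos(2w) = cos²w - sin²w = 0.03478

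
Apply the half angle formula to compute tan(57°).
tan(57°) = sin 114° / (1 + cos 114°) = 1.54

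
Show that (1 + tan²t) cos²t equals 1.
LHS = sec²t · cos²t = (1/cos²t) · cos²t = 1 = RHS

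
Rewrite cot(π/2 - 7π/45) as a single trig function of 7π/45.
cot(π/2 - 7π/45) = tan(7π/45)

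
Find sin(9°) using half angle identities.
sin(9°) = √((1 - cos 18°)/2) = 0.1564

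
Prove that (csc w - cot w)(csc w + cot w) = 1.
LHS = csc²w - cot²w = (1 + cot²w) - cot²w = 1 = RHS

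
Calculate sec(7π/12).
sec(7π/12) = -3.864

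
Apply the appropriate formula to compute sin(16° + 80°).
sin(16° + 80°) = sin 16° cos 80° + cos 16° sin 80° = 0.9945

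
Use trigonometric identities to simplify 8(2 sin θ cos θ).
8(2 sin θ cos θ) = 8(sin(2θ)) (using Double angle)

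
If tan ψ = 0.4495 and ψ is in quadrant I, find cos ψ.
cos ψ = 0.9121 (using tan²ψ + 1 = sec²ψ)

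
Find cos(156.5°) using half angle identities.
cos(156.5°) = -√((1 + cos 313°)/2) = -0.9171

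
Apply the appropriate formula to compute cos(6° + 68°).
cos(6° + 68°) = cos 6° cos 68° - sin 6° sin 68° = 0.2756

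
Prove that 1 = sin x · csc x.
RHS = sin x · (1/sin x) = 1 = LHS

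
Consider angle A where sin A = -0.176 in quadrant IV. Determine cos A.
cos A = √(1 - sin²A) = 0.9844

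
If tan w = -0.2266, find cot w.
cot w = 1/tan w = -4.413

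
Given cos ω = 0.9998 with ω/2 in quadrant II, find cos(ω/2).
cos(ω/2) = ±√((1 + cos ω)/2); negative since ω/2 ∈ QII, so cos(ω/2) = -0.9999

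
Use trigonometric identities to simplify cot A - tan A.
cot A - tan A = 2 cot(2A) (using Double angle)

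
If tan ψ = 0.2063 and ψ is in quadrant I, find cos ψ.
cos ψ = 0.9794 (using tan²ψ + 1 = sec²ψ)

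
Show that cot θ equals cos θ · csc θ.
RHS = cos θ · (1/sin θ) = cos θ/sin θ = cot θ = LHS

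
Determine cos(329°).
cos(329°) = 0.8572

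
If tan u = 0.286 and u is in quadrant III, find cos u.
cos u = -0.9615 (using tan²u + 1 = sec²u)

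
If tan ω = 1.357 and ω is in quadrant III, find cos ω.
cos ω = -0.5932 (using tan²ω + 1 = sec²ω)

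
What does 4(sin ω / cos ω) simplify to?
4(sin ω / cos ω) = 4(tan ω) (using Quotient identity)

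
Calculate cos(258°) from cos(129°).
cos(258°) = cos²129° - sin²129° = -0.2079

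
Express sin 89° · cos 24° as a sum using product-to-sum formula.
sin 89° cos 24° = (1/2)[sin(89°+24°) + sin(89°-24°)]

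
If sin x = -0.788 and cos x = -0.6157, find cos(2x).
cos(2x) = cos²x - sin²x = -0.2419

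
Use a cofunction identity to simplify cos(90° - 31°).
cos(90° - 31°) = sin(31°)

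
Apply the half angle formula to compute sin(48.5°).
sin(48.5°) = √((1 - cos 97°)/2) = 0.749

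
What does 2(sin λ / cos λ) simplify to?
2(sin λ / cos λ) = 2(tan λ) (using Quotient identity)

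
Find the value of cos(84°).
cos(84°) = 0.1045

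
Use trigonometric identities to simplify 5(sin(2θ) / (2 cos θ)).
5(sin(2θ) / (2 cos θ)) = 5(sin θ) (using Double angle)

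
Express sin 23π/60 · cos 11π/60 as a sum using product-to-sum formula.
sin 23π/60 cos 11π/60 = (1/2)[sin(23π/60+11π/60) + sin(23π/60-11π/60)]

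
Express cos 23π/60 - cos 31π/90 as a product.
cos 23π/60 - cos 31π/90 = -2 sin(131π/360) sin(7π/360)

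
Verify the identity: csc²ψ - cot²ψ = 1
LHS = 1/sin²ψ - cos²ψ/sin²ψ = (1 - cos²ψ)/sin²ψ = sin²ψ/sin²ψ = 1 = RHS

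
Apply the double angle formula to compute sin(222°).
sin(222°) = 2 sin 111° cos 111° = -0.6691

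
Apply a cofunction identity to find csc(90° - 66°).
csc(90° - 66°) = sec(66°) = 2.459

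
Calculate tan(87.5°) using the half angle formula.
tan(87.5°) = sin 175° / (1 + cos 175°) = 22.9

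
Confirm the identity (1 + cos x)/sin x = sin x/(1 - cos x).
RHS = sin x(1 + cos x) / ((1 - cos x)(1 + cos x)) = sin x(1 + cos x) / (1 - cos²x) = sin x(1 + cos x) / sin²x = (1 + cos x)/sin x = LHS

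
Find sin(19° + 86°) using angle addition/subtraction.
sin(19° + 86°) = sin 19° cos 86° + cos 19° sin 86° = (√6+√2)/4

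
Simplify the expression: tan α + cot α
tan α + cot α = sec α csc α (using Quotient identities)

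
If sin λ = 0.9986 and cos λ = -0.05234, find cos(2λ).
cos(2λ) = cos²λ - sin²λ = -0.9945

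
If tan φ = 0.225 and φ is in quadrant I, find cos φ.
cos φ = 0.9756 (using tan²φ + 1 = sec²φ)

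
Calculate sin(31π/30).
sin(31π/30) = -0.1045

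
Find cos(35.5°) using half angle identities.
cos(35.5°) = √((1 + cos 71°)/2) = 0.8141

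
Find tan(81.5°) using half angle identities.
tan(81.5°) = sin 163° / (1 + cos 163°) = 6.691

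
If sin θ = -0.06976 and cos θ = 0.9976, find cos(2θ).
cos(2θ) = cos²θ - sin²θ = 0.9903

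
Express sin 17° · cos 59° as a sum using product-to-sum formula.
sin 17° cos 59° = (1/2)[sin(17°+59°) + sin(17°-59°)]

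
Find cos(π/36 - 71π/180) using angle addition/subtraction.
cos(π/36 - 71π/180) = cos π/36 cos 71π/180 + sin π/36 sin 71π/180 = 0.4067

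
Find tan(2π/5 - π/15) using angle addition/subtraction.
tan(2π/5 - π/15) = (tan 2π/5 - tan π/15)/(1 + tan 2π/5 tan π/15) = √3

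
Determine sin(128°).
sin(128°) = 0.788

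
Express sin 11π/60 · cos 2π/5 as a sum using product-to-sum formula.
sin 11π/60 cos 2π/5 = (1/2)[sin(11π/60+2π/5) + sin(11π/60-2π/5)]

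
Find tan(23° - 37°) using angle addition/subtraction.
tan(23° - 37°) = (tan 23° - tan 37°)/(1 + tan 23° tan 37°) = -0.2493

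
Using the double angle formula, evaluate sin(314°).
sin(314°) = 2 sin 157° cos 157° = -0.7193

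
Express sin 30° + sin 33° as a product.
sin 30° + sin 33° = 2 sin(31.5°) cos(-1.5°)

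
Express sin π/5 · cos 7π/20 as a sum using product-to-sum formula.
sin π/5 cos 7π/20 = (1/2)[sin(π/5+7π/20) + sin(π/5-7π/20)]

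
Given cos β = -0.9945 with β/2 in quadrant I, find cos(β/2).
cos(β/2) = ±√((1 + cos β)/2); positive since β/2 ∈ QI, so cos(β/2) = 0.05244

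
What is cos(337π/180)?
cos(337π/180) = 0.9205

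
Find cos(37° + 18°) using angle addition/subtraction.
cos(37° + 18°) = cos 37° cos 18° - sin 37° sin 18° = 0.5736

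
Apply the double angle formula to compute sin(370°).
sin(370°) = 2 sin 185° cos 185° = 0.1736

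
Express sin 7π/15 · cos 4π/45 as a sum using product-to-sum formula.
sin 7π/15 cos 4π/45 = (1/2)[sin(7π/15+4π/45) + sin(7π/15-4π/45)]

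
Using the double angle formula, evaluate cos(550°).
cos(550°) = cos²275° - sin²275° = -0.9848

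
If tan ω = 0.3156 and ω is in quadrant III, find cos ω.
cos ω = -0.9536 (using tan²ω + 1 = sec²ω)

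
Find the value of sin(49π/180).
sin(49π/180) = 0.7547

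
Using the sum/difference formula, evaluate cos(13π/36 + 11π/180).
cos(13π/36 + 11π/180) = cos 13π/36 cos 11π/180 - sin 13π/36 sin 11π/180 = 0.2419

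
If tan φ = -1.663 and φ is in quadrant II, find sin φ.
sin φ = 0.857 (using tan²φ + 1 = sec²φ)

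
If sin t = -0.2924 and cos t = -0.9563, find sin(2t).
sin(2t) = 2 sin t cos t = 0.5592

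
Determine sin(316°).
sin(316°) = -0.6947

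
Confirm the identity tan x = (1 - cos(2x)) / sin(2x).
RHS = 2sin²x / (2 sin x cos x) = sin x/cos x = tan x = LHS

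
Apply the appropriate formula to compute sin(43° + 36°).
sin(43° + 36°) = sin 43° cos 36° + cos 43° sin 36° = 0.9816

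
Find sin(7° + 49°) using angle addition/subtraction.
sin(7° + 49°) = sin 7° cos 49° + cos 7° sin 49° = 0.829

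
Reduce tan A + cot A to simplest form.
tan A + cot A = sec A csc A (using Quotient identities)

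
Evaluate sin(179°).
sin(179°) = 0.01745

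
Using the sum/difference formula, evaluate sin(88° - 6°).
sin(88° - 6°) = sin 88° cos 6° - cos 88° sin 6° = 0.9903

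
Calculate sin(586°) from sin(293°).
sin(586°) = 2 sin 293° cos 293° = -0.7193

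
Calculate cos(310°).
cos(310°) = 0.6428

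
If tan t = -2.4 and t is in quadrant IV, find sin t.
sin t = -0.9231 (using tan²t + 1 = sec²t)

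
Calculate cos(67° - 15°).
cos(67° - 15°) = cos 67° cos 15° + sin 67° sin 15° = 0.6157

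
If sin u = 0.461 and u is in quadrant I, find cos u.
cos u = 0.8874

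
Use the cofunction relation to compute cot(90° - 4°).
cot(90° - 4°) = tan(4°) = 0.06993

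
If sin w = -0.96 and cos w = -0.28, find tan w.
tan w = sin w / cos w = 3.429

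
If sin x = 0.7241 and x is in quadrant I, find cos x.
cos x = 0.6897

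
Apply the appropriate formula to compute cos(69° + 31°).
cos(69° + 31°) = cos 69° cos 31° - sin 69° sin 31° = -0.1736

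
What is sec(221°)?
sec(221°) = -1.325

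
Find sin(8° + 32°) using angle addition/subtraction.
sin(8° + 32°) = sin 8° cos 32° + cos 8° sin 32° = 0.6428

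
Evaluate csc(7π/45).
csc(7π/45) = 2.13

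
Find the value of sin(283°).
sin(283°) = -0.9744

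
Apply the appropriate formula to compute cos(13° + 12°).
cos(13° + 12°) = cos 13° cos 12° - sin 13° sin 12° = 0.9063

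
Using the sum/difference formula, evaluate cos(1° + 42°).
cos(1° + 42°) = cos 1° cos 42° - sin 1° sin 42° = 0.7314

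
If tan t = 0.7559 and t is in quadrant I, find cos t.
cos t = 0.7977 (using tan²t + 1 = sec²t)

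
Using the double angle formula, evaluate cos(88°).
cos(88°) = cos²44° - sin²44° = 0.0349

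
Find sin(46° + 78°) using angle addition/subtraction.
sin(46° + 78°) = sin 46° cos 78° + cos 46° sin 78° = 0.829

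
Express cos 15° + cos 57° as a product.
cos 15° + cos 57° = 2 cos(36°) cos(-21°)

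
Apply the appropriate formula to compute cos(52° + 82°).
cos(52° + 82°) = cos 52° cos 82° - sin 52° sin 82° = -0.6947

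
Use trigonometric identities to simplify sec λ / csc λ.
sec λ / csc λ = tan λ (using Reciprocal identities)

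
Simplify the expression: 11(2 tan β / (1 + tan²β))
11(2 tan β / (1 + tan²β)) = 11(sin(2β)) (using Double angle)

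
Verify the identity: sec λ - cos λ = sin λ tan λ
LHS = 1/cos λ - cos λ = (1 - cos²λ)/cos λ = sin²λ/cos λ = sin λ · (sin λ/cos λ) = sin λ tan λ = RHS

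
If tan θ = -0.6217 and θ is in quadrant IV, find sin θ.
sin θ = -0.528 (using tan²θ + 1 = sec²θ)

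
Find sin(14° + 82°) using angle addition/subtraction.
sin(14° + 82°) = sin 14° cos 82° + cos 14° sin 82° = 0.9945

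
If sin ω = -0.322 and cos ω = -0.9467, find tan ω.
tan ω = sin ω / cos ω = 0.3401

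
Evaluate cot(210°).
cot(210°) = √3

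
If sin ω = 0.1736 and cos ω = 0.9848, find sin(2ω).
sin(2ω) = 2 sin ω cos ω = 0.3419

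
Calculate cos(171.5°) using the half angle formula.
cos(171.5°) = -√((1 + cos 343°)/2) = -0.989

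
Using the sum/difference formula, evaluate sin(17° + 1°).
sin(17° + 1°) = sin 17° cos 1° + cos 17° sin 1° = 0.309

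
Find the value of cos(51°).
cos(51°) = 0.6293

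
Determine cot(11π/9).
cot(11π/9) = 1.192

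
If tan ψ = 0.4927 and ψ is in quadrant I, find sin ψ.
sin ψ = 0.442 (using tan²ψ + 1 = sec²ψ)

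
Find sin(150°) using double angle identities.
sin(150°) = 2 sin 75° cos 75° = 1/2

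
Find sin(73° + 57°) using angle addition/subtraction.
sin(73° + 57°) = sin 73° cos 57° + cos 73° sin 57° = 0.766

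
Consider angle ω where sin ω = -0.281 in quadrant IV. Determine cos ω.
cos ω = √(1 - sin²ω) = 0.9597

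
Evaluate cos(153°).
cos(153°) = -0.891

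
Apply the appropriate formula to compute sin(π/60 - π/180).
sin(π/60 - π/180) = sin π/60 cos π/180 - cos π/60 sin π/180 = 0.0349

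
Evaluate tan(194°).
tan(194°) = 0.2493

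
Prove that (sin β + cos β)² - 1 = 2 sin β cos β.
LHS = sin²β + 2 sin β cos β + cos²β - 1 = (sin²β + cos²β) + 2 sin β cos β - 1 = 1 + 2 sin β cos β - 1 = 2 sin β cos β = RHS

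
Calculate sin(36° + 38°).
sin(36° + 38°) = sin 36° cos 38° + cos 36° sin 38° = 0.9613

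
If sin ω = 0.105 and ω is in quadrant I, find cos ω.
cos ω = 0.9945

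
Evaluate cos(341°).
cos(341°) = 0.9455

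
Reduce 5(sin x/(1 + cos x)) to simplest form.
5(sin x/(1 + cos x)) = 5(tan(x/2)) (using Half angle)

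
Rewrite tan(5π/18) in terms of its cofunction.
tan(5π/18) = cot(π/2 - 5π/18) = cot(2π/9)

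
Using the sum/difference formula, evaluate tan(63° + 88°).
tan(63° + 88°) = (tan 63° + tan 88°)/(1 - tan 63° tan 88°) = -0.5543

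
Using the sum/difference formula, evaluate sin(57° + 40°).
sin(57° + 40°) = sin 57° cos 40° + cos 57° sin 40° = 0.9925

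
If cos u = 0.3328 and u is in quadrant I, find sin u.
sin u = 0.943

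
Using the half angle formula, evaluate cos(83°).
cos(83°) = √((1 + cos 166°)/2) = 0.1219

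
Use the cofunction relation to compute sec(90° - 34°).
sec(90° - 34°) = csc(34°) = 1.788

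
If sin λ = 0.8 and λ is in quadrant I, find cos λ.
cos λ = 0.6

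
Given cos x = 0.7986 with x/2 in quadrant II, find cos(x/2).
cos(x/2) = ±√((1 + cos x)/2); negative since x/2 ∈ QII, so cos(x/2) = -0.9483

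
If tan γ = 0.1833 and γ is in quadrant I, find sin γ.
sin γ = 0.1803 (using tan²γ + 1 = sec²γ)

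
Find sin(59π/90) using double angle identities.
sin(59π/90) = 2 sin 59π/180 cos 59π/180 = 0.8829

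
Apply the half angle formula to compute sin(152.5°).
sin(152.5°) = √((1 - cos 305°)/2) = 0.4617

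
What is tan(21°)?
tan(21°) = 0.3839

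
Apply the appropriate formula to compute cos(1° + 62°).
cos(1° + 62°) = cos 1° cos 62° - sin 1° sin 62° = 0.454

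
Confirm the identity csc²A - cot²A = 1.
LHS = 1/sin²A - cos²A/sin²A = (1 - cos²A)/sin²A = sin²A/sin²A = 1 = RHS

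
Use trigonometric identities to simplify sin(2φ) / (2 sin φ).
sin(2φ) / (2 sin φ) = cos φ (using Double angle)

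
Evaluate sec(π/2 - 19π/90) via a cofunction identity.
sec(π/2 - 19π/90) = csc(19π/90) = 1.624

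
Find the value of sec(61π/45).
sec(61π/45) = -2.281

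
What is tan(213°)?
tan(213°) = 0.6494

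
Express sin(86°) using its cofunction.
sin(86°) = cos(90° - 86°) = cos(4°)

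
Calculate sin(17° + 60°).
sin(17° + 60°) = sin 17° cos 60° + cos 17° sin 60° = 0.9744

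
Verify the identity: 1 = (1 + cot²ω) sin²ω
RHS = csc²ω · sin²ω = (1/sin²ω) · sin²ω = 1 = LHS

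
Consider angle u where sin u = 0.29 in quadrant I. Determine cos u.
cos u = √(1 - sin²u) = 0.957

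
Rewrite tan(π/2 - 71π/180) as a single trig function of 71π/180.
tan(π/2 - 71π/180) = cot(71π/180)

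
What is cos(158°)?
cos(158°) = -0.9272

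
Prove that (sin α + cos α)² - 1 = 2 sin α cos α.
LHS = sin²α + 2 sin α cos α + cos²α - 1 = (sin²α + cos²α) + 2 sin α cos α - 1 = 1 + 2 sin α cos α - 1 = 2 sin α cos α = RHS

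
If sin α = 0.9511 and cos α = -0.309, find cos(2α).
cos(2α) = cos²α - sin²α = -0.8091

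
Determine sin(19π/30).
sin(19π/30) = 0.9135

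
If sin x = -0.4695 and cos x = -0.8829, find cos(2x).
cos(2x) = cos²x - sin²x = 0.5591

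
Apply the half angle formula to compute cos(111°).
cos(111°) = -√((1 + cos 222°)/2) = -0.3584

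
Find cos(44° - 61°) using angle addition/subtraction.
cos(44° - 61°) = cos 44° cos 61° + sin 44° sin 61° = 0.9563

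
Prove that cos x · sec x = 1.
LHS = cos x · (1/cos x) = 1 = RHS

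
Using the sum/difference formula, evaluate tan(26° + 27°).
tan(26° + 27°) = (tan 26° + tan 27°)/(1 - tan 26° tan 27°) = 1.327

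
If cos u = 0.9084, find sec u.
sec u = 1/cos u = 1.101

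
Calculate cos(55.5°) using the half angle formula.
cos(55.5°) = √((1 + cos 111°)/2) = 0.5664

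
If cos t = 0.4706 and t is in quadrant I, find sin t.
sin t = 0.8823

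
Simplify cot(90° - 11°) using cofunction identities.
cot(90° - 11°) = tan(11°)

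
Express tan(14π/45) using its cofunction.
tan(14π/45) = cot(π/2 - 14π/45) = cot(17π/90)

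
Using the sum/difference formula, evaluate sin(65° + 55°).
sin(65° + 55°) = sin 65° cos 55° + cos 65° sin 55° = √3/2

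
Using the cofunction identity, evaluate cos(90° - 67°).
cos(90° - 67°) = sin(67°) = 0.9205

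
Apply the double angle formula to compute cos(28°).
cos(28°) = 2cos²14° - 1 = 0.8829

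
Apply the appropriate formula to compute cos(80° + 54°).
cos(80° + 54°) = cos 80° cos 54° - sin 80° sin 54° = -0.6947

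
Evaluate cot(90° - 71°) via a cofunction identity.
cot(90° - 71°) = tan(71°) = 2.904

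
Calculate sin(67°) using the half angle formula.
sin(67°) = √((1 - cos 134°)/2) = 0.9205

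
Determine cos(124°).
cos(124°) = -0.5592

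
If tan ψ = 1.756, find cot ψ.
cot ψ = 1/tan ψ = 0.5695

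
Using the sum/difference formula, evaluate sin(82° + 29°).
sin(82° + 29°) = sin 82° cos 29° + cos 82° sin 29° = 0.9336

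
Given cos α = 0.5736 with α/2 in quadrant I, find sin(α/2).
sin(α/2) = ±√((1 - cos α)/2); positive since α/2 ∈ QI, so sin(α/2) = 0.4617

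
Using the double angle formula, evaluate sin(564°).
sin(564°) = 2 sin 282° cos 282° = -0.4067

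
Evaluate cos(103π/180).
cos(103π/180) = -0.225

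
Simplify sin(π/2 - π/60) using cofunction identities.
sin(π/2 - π/60) = cos(π/60)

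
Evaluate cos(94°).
cos(94°) = -0.06976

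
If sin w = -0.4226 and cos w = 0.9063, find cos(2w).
cos(2w) = cos²w - sin²w = 0.6428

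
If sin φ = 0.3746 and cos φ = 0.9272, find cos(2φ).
cos(2φ) = cos²φ - sin²φ = 0.7194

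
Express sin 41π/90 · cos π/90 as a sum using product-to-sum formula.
sin 41π/90 cos π/90 = (1/2)[sin(41π/90+π/90) + sin(41π/90-π/90)]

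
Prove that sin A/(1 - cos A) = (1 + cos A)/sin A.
LHS = sin A(1 + cos A) / ((1 - cos A)(1 + cos A)) = sin A(1 + cos A) / (1 - cos²A) = sin A(1 + cos A) / sin²A = (1 + cos A)/sin A = RHS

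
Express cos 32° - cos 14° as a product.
cos 32° - cos 14° = -2 sin(23°) sin(9°)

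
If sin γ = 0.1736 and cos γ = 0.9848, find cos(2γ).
cos(2γ) = cos²γ - sin²γ = 0.9397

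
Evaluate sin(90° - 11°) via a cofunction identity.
sin(90° - 11°) = cos(11°) = 0.9816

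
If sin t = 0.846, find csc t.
csc t = 1/sin t = 1.182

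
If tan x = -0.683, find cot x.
cot x = 1/tan x = -1.464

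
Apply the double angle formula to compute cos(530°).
cos(530°) = cos²265° - sin²265° = -0.9848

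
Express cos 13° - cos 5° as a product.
cos 13° - cos 5° = -2 sin(9°) sin(4°)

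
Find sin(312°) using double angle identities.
sin(312°) = 2 sin 156° cos 156° = -0.7431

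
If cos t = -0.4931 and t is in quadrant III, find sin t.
sin t = -0.87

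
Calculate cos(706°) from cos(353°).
cos(706°) = cos²353° - sin²353° = 0.9703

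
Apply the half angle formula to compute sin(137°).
sin(137°) = √((1 - cos 274°)/2) = 0.682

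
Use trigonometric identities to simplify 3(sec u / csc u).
3(sec u / csc u) = 3(tan u) (using Reciprocal identities)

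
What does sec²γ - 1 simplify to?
sec²γ - 1 = tan²γ (using Pythagorean identity)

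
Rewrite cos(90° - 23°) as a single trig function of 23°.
cos(90° - 23°) = sin(23°)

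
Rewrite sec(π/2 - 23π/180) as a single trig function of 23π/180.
sec(π/2 - 23π/180) = csc(23π/180)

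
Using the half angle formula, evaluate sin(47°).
sin(47°) = √((1 - cos 94°)/2) = 0.7314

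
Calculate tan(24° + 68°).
tan(24° + 68°) = (tan 24° + tan 68°)/(1 - tan 24° tan 68°) = -28.64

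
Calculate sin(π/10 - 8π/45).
sin(π/10 - 8π/45) = sin π/10 cos 8π/45 - cos π/10 sin 8π/45 = -0.2419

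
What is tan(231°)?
tan(231°) = 1.235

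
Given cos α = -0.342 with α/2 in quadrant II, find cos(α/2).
cos(α/2) = ±√((1 + cos α)/2); negative since α/2 ∈ QII, so cos(α/2) = -0.5736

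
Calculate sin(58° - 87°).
sin(58° - 87°) = sin 58° cos 87° - cos 58° sin 87° = -0.4848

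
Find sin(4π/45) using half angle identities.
sin(4π/45) = √((1 - cos 8π/45)/2) = 0.2756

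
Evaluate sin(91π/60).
sin(91π/60) = -0.9986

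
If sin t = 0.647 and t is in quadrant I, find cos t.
cos t = 0.7625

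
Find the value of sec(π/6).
sec(π/6) = 2√3/3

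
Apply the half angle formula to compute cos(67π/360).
cos(67π/360) = √((1 + cos 67π/180)/2) = 0.8339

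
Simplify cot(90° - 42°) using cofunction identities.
cot(90° - 42°) = tan(42°)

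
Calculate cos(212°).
cos(212°) = -0.848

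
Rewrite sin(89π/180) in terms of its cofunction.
sin(89π/180) = cos(π/2 - 89π/180) = cos(π/180)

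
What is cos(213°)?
cos(213°) = -0.8387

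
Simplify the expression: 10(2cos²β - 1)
10(2cos²β - 1) = 10(cos(2β)) (using Double angle)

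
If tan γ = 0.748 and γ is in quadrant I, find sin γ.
sin γ = 0.599 (using tan²γ + 1 = sec²γ)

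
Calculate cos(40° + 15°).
cos(40° + 15°) = cos 40° cos 15° - sin 40° sin 15° = 0.5736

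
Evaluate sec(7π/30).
sec(7π/30) = 1.346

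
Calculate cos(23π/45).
cos(23π/45) = -0.0349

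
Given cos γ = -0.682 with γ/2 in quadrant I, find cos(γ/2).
cos(γ/2) = ±√((1 + cos γ)/2); positive since γ/2 ∈ QI, so cos(γ/2) = 0.3987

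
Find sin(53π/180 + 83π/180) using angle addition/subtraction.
sin(53π/180 + 83π/180) = sin 53π/180 cos 83π/180 + cos 53π/180 sin 83π/180 = 0.6947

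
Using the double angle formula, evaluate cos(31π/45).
cos(31π/45) = cos²31π/90 - sin²31π/90 = -0.5592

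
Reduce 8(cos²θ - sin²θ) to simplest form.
8(cos²θ - sin²θ) = 8(cos(2θ)) (using Double angle)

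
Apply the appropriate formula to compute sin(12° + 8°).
sin(12° + 8°) = sin 12° cos 8° + cos 12° sin 8° = 0.342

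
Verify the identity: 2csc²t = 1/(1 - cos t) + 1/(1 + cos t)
RHS = [(1 + cos t) + (1 - cos t)] / [(1 - cos t)(1 + cos t)] = 2/(1 - cos²t) = 2/sin²t = 2csc²t = LHS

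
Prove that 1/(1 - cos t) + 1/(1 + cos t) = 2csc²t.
LHS = [(1 + cos t) + (1 - cos t)] / [(1 - cos t)(1 + cos t)] = 2/(1 - cos²t) = 2/sin²t = 2csc²t = RHS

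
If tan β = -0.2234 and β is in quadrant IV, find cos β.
cos β = 0.9759 (using tan²β + 1 = sec²β)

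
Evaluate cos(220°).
cos(220°) = -0.766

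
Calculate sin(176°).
sin(176°) = 0.06976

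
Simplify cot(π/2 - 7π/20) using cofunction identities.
cot(π/2 - 7π/20) = tan(7π/20)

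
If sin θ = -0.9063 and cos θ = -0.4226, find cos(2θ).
cos(2θ) = cos²θ - sin²θ = -0.6428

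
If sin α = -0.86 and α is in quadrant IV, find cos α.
cos α = 0.5103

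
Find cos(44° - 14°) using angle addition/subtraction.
cos(44° - 14°) = cos 44° cos 14° + sin 44° sin 14° = √3/2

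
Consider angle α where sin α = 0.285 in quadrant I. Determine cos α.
cos α = √(1 - sin²α) = 0.9585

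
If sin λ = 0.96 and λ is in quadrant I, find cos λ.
cos λ = 0.28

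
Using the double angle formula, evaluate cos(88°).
cos(88°) = cos²44° - sin²44° = 0.0349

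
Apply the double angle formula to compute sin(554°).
sin(554°) = 2 sin 277° cos 277° = -0.2419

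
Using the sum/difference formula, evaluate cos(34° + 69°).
cos(34° + 69°) = cos 34° cos 69° - sin 34° sin 69° = -0.225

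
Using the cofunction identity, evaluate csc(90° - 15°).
csc(90° - 15°) = sec(15°) = 1.035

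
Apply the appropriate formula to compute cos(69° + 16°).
cos(69° + 16°) = cos 69° cos 16° - sin 69° sin 16° = 0.08716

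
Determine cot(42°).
cot(42°) = 1.111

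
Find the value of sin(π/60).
sin(π/60) = 0.05234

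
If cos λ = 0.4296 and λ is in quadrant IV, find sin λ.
sin λ = -0.903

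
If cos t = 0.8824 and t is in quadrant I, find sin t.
sin t = 0.4705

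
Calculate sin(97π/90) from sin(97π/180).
sin(97π/90) = 2 sin 97π/180 cos 97π/180 = -0.2419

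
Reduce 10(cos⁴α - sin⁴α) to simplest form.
10(cos⁴α - sin⁴α) = 10(cos(2α)) (using Factoring + double angle)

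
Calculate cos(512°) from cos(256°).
cos(512°) = cos²256° - sin²256° = -0.8829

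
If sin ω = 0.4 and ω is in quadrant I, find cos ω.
cos ω = 0.9165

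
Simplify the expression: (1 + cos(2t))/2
(1 + cos(2t))/2 = cos²t (using Power reduction)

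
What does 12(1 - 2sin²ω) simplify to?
12(1 - 2sin²ω) = 12(cos(2ω)) (using Double angle)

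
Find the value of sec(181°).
sec(181°) = -1.0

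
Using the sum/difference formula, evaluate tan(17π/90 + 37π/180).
tan(17π/90 + 37π/180) = (tan 17π/90 + tan 37π/180)/(1 - tan 17π/90 tan 37π/180) = 2.904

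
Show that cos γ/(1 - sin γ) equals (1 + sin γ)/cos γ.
RHS = (1 + sin γ)(1 - sin γ) / (cos γ(1 - sin γ)) = (1 - sin²γ) / (cos γ(1 - sin γ)) = cos²γ / (cos γ(1 - sin γ)) = cos γ/(1 - sin γ) = LHS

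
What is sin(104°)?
sin(104°) = 0.9703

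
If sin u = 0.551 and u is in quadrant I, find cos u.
cos u = 0.8345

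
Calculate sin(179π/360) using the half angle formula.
sin(179π/360) = √((1 - cos 179π/180)/2) = 1.0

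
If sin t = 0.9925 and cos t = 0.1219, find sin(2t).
sin(2t) = 2 sin t cos t = 0.242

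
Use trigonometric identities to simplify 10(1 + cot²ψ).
10(1 + cot²ψ) = 10(csc²ψ) (using Pythagorean identity)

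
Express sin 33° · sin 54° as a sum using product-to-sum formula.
sin 33° sin 54° = (1/2)[cos(33°-54°) - cos(33°+54°)]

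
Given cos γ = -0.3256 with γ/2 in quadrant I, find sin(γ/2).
sin(γ/2) = ±√((1 - cos γ)/2); positive since γ/2 ∈ QI, so sin(γ/2) = 0.8141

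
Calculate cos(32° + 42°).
cos(32° + 42°) = cos 32° cos 42° - sin 32° sin 42° = 0.2756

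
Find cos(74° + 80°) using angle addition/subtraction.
cos(74° + 80°) = cos 74° cos 80° - sin 74° sin 80° = -0.8988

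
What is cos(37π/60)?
cos(37π/60) = -0.3584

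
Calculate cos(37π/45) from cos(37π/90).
cos(37π/45) = 2cos²37π/90 - 1 = -0.848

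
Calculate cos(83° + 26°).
cos(83° + 26°) = cos 83° cos 26° - sin 83° sin 26° = -0.3256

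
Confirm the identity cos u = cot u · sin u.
RHS = (cos u/sin u) · sin u = cos u = LHS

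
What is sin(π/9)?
sin(π/9) = 0.342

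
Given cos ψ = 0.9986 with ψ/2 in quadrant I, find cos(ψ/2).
cos(ψ/2) = ±√((1 + cos ψ)/2); positive since ψ/2 ∈ QI, so cos(ψ/2) = 0.9996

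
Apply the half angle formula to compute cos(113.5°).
cos(113.5°) = -√((1 + cos 227°)/2) = -0.3987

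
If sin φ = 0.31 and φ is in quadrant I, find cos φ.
cos φ = 0.9507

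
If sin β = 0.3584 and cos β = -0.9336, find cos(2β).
cos(2β) = cos²β - sin²β = 0.7432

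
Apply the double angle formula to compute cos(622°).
cos(622°) = cos²311° - sin²311° = -0.1392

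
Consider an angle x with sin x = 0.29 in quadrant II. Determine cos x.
cos x = ±√(1 - sin²x) = -0.957 (negative in QII)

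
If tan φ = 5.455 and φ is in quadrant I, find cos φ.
cos φ = 0.1803 (using tan²φ + 1 = sec²φ)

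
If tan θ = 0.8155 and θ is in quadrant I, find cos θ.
cos θ = 0.775 (using tan²θ + 1 = sec²θ)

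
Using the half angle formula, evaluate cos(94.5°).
cos(94.5°) = -√((1 + cos 189°)/2) = -0.07846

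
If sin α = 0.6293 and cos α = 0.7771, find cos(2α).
cos(2α) = cos²α - sin²α = 0.2079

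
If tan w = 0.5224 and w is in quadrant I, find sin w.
sin w = 0.463 (using tan²w + 1 = sec²w)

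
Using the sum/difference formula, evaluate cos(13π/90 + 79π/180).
cos(13π/90 + 79π/180) = cos 13π/90 cos 79π/180 - sin 13π/90 sin 79π/180 = -(√6-√2)/4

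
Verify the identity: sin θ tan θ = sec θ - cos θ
RHS = 1/cos θ - cos θ = (1 - cos²θ)/cos θ = sin²θ/cos θ = sin θ · (sin θ/cos θ) = sin θ tan θ = LHS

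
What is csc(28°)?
csc(28°) = 2.13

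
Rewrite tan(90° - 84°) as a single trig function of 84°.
tan(90° - 84°) = cot(84°)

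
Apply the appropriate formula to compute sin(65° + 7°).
sin(65° + 7°) = sin 65° cos 7° + cos 65° sin 7° = 0.9511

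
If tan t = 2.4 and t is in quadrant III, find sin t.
sin t = -0.9231 (using tan²t + 1 = sec²t)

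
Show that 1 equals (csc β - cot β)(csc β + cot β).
RHS = csc²β - cot²β = (1 + cot²β) - cot²β = 1 = LHS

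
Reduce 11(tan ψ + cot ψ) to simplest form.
11(tan ψ + cot ψ) = 11(sec ψ csc ψ) (using Quotient identities)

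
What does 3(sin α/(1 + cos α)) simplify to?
3(sin α/(1 + cos α)) = 3(tan(α/2)) (using Half angle)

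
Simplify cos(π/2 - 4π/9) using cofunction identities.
cos(π/2 - 4π/9) = sin(4π/9)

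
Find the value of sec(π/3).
sec(π/3) = 2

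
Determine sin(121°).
sin(121°) = 0.8572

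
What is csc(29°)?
csc(29°) = 2.063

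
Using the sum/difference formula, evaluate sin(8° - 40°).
sin(8° - 40°) = sin 8° cos 40° - cos 8° sin 40° = -0.5299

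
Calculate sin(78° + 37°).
sin(78° + 37°) = sin 78° cos 37° + cos 78° sin 37° = 0.9063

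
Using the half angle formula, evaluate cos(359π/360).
cos(359π/360) = -√((1 + cos 359π/180)/2) = -1.0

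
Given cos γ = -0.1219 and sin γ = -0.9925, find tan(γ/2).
tan(γ/2) = sin γ / (1 + cos γ) = -1.13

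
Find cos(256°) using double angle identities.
cos(256°) = cos²128° - sin²128° = -0.2419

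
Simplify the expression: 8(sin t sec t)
8(sin t sec t) = 8(tan t) (using Reciprocal + quotient)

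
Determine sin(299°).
sin(299°) = -0.8746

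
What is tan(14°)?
tan(14°) = 0.2493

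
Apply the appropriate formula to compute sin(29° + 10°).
sin(29° + 10°) = sin 29° cos 10° + cos 29° sin 10° = 0.6293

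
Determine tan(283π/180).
tan(283π/180) = -4.331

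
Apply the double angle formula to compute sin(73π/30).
sin(73π/30) = 2 sin 73π/60 cos 73π/60 = 0.9781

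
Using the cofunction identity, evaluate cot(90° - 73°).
cot(90° - 73°) = tan(73°) = 3.271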